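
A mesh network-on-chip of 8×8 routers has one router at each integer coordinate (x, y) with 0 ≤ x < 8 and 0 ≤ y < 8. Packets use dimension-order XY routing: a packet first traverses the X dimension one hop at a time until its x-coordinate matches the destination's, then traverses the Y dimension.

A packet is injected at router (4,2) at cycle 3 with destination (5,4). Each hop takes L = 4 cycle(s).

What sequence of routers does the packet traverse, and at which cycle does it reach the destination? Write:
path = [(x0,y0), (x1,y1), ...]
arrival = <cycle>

#0 — 4,2 | c3
#1 — 5,2 | c7 | E
#2 — 5,3 | c11 | N
#3 — 5,4 | c15 | N

path = [(4,2), (5,2), (5,3), (5,4)]
arrival = 15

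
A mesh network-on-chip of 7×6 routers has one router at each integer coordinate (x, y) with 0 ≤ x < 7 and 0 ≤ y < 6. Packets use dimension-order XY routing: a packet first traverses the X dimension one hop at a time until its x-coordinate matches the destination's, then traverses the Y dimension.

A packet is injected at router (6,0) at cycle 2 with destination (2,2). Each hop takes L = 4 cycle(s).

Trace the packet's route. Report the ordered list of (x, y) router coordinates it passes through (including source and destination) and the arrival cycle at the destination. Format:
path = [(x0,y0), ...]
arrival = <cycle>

path = [(6,0), (5,0), (4,0), (3,0), (2,0), (2,1), (2,2)]
arrival = 26

src (6,0)  cyc=2
W→(5,0)  cyc=6
W→(4,0)  cyc=10
W→(3,0)  cyc=14
W→(2,0)  cyc=18
N→(2,1)  cyc=22
N→(2,2)  cyc=26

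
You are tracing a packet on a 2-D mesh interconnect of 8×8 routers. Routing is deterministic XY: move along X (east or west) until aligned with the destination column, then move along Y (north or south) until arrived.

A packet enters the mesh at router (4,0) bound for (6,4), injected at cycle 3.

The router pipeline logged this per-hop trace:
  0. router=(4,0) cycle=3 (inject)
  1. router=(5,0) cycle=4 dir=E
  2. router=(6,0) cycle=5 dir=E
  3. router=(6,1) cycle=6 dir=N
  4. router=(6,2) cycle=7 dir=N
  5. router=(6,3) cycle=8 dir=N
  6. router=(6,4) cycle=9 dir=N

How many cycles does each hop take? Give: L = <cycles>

Between hops 0 and 1 the cycle counter advances 4 − 3 = 1.
Each hop adds L, hence L = 1.

L = 1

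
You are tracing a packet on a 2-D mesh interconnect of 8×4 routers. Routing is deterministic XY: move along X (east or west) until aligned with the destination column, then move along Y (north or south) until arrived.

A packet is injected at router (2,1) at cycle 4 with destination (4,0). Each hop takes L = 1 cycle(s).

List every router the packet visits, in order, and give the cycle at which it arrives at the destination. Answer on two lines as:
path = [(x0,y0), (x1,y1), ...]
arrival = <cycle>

path = [(2,1), (3,1), (4,1), (4,0)]
arrival = 7

#0 — 2,1 | c4
#1 — 3,1 | c5 | E
#2 — 4,1 | c6 | E
#3 — 4,0 | c7 | S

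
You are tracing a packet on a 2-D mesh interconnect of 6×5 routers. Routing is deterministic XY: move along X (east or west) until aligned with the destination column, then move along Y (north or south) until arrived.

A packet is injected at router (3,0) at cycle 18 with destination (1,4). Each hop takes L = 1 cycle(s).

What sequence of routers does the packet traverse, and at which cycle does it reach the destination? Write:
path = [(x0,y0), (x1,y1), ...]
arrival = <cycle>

src (3,0)  cyc=18
W→(2,0)  cyc=19
W→(1,0)  cyc=20
N→(1,1)  cyc=21
N→(1,2)  cyc=22
N→(1,3)  cyc=23
N→(1,4)  cyc=24

path = [(3,0), (2,0), (1,0), (1,1), (1,2), (1,3), (1,4)]
arrival = 24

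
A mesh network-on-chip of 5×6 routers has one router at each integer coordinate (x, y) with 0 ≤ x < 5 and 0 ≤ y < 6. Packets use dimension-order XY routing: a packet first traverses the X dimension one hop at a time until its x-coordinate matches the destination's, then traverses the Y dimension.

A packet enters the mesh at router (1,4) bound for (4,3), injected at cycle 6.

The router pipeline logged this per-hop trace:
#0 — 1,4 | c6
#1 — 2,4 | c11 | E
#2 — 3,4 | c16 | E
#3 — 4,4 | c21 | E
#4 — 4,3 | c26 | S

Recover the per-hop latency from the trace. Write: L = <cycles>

L = 5

Δcyc across hop 0→1: 11 − 6 = 5.
One hop costs L cycles, so L = 5.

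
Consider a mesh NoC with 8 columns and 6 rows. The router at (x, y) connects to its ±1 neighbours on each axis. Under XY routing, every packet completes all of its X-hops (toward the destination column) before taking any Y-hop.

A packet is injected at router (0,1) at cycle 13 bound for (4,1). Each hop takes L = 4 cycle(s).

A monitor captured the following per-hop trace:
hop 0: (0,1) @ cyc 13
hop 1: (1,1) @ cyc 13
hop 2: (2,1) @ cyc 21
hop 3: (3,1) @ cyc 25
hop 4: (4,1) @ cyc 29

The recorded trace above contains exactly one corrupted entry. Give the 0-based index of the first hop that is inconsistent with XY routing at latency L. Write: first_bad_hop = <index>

  1: Δx=+1 Δy=+0 Δt=0 [BAD: Δcyc=0≠L]

first_bad_hop = 1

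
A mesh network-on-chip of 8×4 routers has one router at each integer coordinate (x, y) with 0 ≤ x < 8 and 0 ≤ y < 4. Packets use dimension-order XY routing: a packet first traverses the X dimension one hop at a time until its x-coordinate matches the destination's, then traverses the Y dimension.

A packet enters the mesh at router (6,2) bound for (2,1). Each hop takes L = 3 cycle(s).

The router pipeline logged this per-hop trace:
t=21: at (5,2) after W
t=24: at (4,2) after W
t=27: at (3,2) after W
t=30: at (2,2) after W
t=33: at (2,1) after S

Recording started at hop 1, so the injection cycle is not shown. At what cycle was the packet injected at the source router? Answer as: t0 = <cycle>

t0 = 18

The first recorded entry is hop 1 at cycle 21.
Therefore t0 = 21 − L = 18.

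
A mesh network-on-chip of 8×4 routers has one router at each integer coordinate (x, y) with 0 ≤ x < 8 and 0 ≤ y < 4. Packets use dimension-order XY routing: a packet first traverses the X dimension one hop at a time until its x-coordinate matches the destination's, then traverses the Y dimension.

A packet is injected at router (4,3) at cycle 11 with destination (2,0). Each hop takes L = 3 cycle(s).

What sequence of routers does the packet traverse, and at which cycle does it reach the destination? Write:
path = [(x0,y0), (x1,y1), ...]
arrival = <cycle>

path = [(4,3), (3,3), (2,3), (2,2), (2,1), (2,0)]
arrival = 26

t=11: at (4,3)
t=14: at (3,3) after W
t=17: at (2,3) after W
t=20: at (2,2) after S
t=23: at (2,1) after S
t=26: at (2,0) after S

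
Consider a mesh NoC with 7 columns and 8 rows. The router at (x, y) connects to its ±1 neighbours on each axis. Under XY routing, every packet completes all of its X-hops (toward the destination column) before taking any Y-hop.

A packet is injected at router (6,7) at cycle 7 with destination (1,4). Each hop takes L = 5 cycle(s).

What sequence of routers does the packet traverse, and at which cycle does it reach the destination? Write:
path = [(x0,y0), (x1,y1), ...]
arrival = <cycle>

  0. router=(6,7) cycle=7 (inject)
  1. router=(5,7) cycle=12 dir=W
  2. router=(4,7) cycle=17 dir=W
  3. router=(3,7) cycle=22 dir=W
  4. router=(2,7) cycle=27 dir=W
  5. router=(1,7) cycle=32 dir=W
  6. router=(1,6) cycle=37 dir=S
  7. router=(1,5) cycle=42 dir=S
  8. router=(1,4) cycle=47 dir=S

path = [(6,7), (5,7), (4,7), (3,7), (2,7), (1,7), (1,6), (1,5), (1,4)]
arrival = 47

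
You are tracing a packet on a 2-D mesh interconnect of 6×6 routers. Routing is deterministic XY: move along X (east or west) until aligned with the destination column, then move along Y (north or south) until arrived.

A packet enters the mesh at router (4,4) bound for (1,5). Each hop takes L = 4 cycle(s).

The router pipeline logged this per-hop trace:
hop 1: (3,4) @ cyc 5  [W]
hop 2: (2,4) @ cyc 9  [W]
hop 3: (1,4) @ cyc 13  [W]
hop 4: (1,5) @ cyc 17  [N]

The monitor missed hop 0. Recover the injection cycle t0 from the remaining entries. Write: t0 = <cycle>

At hop 1 the cycle is 5; in general cyc_k = t0 + kL.
Subtract one hop: t0 = 5 − 4 = 1.

t0 = 1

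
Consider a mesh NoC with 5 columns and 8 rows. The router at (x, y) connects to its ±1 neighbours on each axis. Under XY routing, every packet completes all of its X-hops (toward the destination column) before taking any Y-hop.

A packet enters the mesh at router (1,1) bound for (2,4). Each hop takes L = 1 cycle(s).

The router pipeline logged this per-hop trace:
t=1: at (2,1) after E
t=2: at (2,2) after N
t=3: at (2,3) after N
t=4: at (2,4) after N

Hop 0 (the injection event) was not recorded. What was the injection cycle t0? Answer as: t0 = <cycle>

t0 = 0

At hop 1 the cycle is 1; in general cyc_k = t0 + kL.
Subtract one hop: t0 = 1 − 1 = 0.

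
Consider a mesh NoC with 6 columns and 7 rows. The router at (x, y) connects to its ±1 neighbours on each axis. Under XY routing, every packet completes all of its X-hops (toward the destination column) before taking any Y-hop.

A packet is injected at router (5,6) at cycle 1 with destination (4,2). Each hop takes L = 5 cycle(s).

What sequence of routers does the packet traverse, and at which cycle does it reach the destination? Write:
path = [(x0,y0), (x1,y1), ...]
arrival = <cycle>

[0] x=5 y=6 t=1
[1] x=4 y=6 t=6 →W
[2] x=4 y=5 t=11 →S
[3] x=4 y=4 t=16 →S
[4] x=4 y=3 t=21 →S
[5] x=4 y=2 t=26 →S

path = [(5,6), (4,6), (4,5), (4,4), (4,3), (4,2)]
arrival = 26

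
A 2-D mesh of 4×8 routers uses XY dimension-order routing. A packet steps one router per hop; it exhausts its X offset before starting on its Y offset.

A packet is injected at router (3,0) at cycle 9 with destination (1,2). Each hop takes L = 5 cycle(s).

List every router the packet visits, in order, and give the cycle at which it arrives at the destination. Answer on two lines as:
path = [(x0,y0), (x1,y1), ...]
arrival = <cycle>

src (3,0)  cyc=9
W→(2,0)  cyc=14
W→(1,0)  cyc=19
N→(1,1)  cyc=24
N→(1,2)  cyc=29

path = [(3,0), (2,0), (1,0), (1,1), (1,2)]
arrival = 29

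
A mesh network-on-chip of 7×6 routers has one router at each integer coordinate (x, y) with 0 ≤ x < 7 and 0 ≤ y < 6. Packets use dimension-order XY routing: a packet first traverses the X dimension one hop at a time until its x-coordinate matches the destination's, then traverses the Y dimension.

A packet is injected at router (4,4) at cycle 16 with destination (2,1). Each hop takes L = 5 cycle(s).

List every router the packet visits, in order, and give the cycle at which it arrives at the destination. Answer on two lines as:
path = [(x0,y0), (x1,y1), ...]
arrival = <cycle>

path = [(4,4), (3,4), (2,4), (2,3), (2,2), (2,1)]
arrival = 41

  0. router=(4,4) cycle=16 (inject)
  1. router=(3,4) cycle=21 dir=W
  2. router=(2,4) cycle=26 dir=W
  3. router=(2,3) cycle=31 dir=S
  4. router=(2,2) cycle=36 dir=S
  5. router=(2,1) cycle=41 dir=S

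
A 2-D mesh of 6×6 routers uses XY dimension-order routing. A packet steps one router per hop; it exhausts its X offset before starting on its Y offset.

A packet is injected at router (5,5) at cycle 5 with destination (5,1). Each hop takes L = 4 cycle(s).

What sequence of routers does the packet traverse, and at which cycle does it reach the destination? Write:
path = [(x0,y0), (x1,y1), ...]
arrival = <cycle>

hop 0: (5,5) @ cyc 5
hop 1: (5,4) @ cyc 9  [S]
hop 2: (5,3) @ cyc 13  [S]
hop 3: (5,2) @ cyc 17  [S]
hop 4: (5,1) @ cyc 21  [S]

path = [(5,5), (5,4), (5,3), (5,2), (5,1)]
arrival = 21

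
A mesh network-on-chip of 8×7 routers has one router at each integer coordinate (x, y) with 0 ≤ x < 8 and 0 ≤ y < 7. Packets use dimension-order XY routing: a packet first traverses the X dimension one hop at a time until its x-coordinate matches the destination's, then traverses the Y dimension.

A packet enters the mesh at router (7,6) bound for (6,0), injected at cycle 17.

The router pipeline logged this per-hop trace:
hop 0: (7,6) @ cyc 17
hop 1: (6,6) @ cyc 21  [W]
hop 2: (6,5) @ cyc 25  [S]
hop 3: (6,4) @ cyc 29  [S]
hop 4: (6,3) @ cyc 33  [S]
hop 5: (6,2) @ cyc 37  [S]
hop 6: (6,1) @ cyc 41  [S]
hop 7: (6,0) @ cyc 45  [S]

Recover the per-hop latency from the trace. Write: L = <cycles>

L = 4

Δcyc across hop 0→1: 21 − 17 = 4.
That increment is L by definition: L = 4.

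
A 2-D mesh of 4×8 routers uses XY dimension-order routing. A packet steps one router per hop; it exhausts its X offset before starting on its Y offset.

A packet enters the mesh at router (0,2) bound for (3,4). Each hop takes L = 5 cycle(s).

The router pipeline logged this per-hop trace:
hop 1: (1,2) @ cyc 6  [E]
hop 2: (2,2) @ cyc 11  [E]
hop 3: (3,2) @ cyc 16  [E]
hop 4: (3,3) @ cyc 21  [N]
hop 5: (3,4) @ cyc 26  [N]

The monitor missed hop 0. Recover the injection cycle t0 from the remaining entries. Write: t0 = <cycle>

At hop 1 the cycle is 6; in general cyc_k = t0 + kL.
t0 = cyc[1] − L = 6 − 5 = 1.

t0 = 1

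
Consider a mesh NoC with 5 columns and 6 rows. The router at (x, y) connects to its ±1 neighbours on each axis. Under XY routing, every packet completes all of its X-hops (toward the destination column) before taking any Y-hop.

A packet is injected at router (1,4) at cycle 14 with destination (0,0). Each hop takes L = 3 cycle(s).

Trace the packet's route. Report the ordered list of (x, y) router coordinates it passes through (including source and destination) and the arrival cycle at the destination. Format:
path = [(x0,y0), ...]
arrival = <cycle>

src (1,4)  cyc=14
W→(0,4)  cyc=17
S→(0,3)  cyc=20
S→(0,2)  cyc=23
S→(0,1)  cyc=26
S→(0,0)  cyc=29

path = [(1,4), (0,4), (0,3), (0,2), (0,1), (0,0)]
arrival = 29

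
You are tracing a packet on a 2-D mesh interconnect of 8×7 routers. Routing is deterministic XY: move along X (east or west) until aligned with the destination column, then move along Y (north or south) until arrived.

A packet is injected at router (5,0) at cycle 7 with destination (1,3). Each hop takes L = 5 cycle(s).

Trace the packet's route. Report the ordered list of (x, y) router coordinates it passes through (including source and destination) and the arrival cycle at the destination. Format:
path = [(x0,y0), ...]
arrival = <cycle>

path = [(5,0), (4,0), (3,0), (2,0), (1,0), (1,1), (1,2), (1,3)]
arrival = 42

  0. router=(5,0) cycle=7 (inject)
  1. router=(4,0) cycle=12 dir=W
  2. router=(3,0) cycle=17 dir=W
  3. router=(2,0) cycle=22 dir=W
  4. router=(1,0) cycle=27 dir=W
  5. router=(1,1) cycle=32 dir=N
  6. router=(1,2) cycle=37 dir=N
  7. router=(1,3) cycle=42 dir=N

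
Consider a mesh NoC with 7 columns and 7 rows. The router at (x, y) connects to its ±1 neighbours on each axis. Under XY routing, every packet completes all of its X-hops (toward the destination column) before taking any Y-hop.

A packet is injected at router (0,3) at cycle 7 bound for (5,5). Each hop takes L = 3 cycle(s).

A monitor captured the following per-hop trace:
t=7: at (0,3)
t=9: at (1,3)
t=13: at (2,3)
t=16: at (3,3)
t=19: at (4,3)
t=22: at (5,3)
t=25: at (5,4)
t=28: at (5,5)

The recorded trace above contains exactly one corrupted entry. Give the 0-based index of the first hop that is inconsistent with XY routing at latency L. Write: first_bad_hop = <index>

first_bad_hop = 1

[1] (+1,+0) / 2c ⇒ BAD: Δcyc=2≠L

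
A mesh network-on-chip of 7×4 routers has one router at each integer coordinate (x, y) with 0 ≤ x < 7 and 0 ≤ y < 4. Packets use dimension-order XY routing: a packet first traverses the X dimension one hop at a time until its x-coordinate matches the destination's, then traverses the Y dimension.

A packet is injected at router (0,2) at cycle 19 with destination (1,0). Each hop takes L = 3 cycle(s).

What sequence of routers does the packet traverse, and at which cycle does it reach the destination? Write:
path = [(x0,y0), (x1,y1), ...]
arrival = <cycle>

t=19: at (0,2)
t=22: at (1,2) after E
t=25: at (1,1) after S
t=28: at (1,0) after S

path = [(0,2), (1,2), (1,1), (1,0)]
arrival = 28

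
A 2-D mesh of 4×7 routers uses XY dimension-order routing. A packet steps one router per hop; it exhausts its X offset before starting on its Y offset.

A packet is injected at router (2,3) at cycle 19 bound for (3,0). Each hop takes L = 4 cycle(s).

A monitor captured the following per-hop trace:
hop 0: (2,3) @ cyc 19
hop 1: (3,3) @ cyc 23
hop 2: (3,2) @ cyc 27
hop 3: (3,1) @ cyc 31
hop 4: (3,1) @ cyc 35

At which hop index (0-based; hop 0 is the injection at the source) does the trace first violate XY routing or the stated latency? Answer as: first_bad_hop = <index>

first_bad_hop = 4

check 1→ d=(1,0) cyc+4: ok
check 2→ d=(0,-1) cyc+4: ok
check 3→ d=(0,-1) cyc+4: ok
check 4→ d=(0,0) cyc+4: BAD: non-unit step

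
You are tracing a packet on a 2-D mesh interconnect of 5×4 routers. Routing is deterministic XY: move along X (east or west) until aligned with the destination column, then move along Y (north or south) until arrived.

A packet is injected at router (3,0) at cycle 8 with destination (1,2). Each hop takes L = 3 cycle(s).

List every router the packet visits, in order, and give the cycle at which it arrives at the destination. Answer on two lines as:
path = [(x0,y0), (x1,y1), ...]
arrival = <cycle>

path = [(3,0), (2,0), (1,0), (1,1), (1,2)]
arrival = 20

[0] x=3 y=0 t=8
[1] x=2 y=0 t=11 →W
[2] x=1 y=0 t=14 →W
[3] x=1 y=1 t=17 →N
[4] x=1 y=2 t=20 →N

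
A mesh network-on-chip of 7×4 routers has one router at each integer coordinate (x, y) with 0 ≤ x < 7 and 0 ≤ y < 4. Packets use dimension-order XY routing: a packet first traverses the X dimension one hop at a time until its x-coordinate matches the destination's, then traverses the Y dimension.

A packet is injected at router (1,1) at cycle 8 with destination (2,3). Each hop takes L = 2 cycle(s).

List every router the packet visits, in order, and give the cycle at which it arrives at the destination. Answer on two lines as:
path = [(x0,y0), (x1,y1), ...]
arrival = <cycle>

path = [(1,1), (2,1), (2,2), (2,3)]
arrival = 14

t=8: at (1,1)
t=10: at (2,1) after E
t=12: at (2,2) after N
t=14: at (2,3) after N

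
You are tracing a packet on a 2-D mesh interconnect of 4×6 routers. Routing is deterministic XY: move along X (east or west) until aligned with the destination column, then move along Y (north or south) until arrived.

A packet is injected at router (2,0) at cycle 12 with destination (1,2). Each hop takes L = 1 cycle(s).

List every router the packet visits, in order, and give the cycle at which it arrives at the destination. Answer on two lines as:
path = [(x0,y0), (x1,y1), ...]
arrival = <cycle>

path = [(2,0), (1,0), (1,1), (1,2)]
arrival = 15

t=12: at (2,0)
t=13: at (1,0) after W
t=14: at (1,1) after N
t=15: at (1,2) after N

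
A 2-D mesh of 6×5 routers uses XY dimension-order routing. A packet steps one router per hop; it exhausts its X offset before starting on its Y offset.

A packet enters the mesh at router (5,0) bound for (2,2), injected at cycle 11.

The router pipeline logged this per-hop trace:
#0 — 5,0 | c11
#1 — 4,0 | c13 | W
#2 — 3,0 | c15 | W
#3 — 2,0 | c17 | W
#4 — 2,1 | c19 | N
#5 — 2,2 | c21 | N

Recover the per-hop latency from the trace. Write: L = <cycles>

cyc[1] − cyc[0] = 13 − 11 = 2.
That increment is L by definition: L = 2.

L = 2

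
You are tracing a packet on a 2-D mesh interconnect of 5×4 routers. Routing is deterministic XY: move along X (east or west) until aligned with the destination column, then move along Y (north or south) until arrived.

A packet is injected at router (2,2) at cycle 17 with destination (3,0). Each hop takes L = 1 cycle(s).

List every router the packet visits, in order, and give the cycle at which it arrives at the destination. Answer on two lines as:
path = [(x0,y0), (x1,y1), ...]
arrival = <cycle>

path = [(2,2), (3,2), (3,1), (3,0)]
arrival = 20

[0] x=2 y=2 t=17
[1] x=3 y=2 t=18 →E
[2] x=3 y=1 t=19 →S
[3] x=3 y=0 t=20 →S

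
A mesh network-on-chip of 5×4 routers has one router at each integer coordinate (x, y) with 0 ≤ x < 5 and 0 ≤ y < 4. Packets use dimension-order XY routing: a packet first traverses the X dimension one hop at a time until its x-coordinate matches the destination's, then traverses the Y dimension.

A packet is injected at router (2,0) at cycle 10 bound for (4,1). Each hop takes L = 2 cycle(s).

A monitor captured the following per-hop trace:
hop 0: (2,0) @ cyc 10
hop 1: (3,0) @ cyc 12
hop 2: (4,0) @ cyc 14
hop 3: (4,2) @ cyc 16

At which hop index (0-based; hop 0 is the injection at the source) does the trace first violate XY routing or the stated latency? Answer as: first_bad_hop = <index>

check 1→ d=(1,0) cyc+2: ok
check 2→ d=(1,0) cyc+2: ok
check 3→ d=(0,2) cyc+2: BAD: non-unit step

first_bad_hop = 3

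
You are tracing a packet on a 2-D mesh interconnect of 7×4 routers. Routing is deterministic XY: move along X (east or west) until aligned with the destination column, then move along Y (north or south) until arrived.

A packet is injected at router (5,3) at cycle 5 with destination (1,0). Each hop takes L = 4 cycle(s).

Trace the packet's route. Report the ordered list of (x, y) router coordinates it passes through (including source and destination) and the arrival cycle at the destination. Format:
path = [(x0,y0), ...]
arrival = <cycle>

path = [(5,3), (4,3), (3,3), (2,3), (1,3), (1,2), (1,1), (1,0)]
arrival = 33

#0 — 5,3 | c5
#1 — 4,3 | c9 | W
#2 — 3,3 | c13 | W
#3 — 2,3 | c17 | W
#4 — 1,3 | c21 | W
#5 — 1,2 | c25 | S
#6 — 1,1 | c29 | S
#7 — 1,0 | c33 | S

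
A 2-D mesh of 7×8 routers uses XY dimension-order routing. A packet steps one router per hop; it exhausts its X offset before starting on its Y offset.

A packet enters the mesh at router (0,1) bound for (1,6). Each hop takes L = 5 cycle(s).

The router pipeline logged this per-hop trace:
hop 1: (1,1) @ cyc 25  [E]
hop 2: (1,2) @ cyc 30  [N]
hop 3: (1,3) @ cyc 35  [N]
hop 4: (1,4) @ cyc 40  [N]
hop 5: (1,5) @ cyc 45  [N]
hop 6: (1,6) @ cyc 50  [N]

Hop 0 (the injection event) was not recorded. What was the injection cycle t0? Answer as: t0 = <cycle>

Hop 1 reached at cycle 25; hop k is at t0 + k·L.
Therefore t0 = 25 − L = 20.

t0 = 20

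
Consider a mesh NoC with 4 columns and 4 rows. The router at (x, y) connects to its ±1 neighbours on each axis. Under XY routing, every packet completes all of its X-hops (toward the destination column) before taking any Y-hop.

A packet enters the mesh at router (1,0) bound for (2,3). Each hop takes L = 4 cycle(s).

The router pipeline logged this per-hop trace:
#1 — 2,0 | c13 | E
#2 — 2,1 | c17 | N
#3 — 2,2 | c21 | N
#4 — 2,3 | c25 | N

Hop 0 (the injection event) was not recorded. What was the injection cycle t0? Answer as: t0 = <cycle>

t0 = 9

At hop 1 the cycle is 13; in general cyc_k = t0 + kL.
Subtract one hop: t0 = 13 − 4 = 9.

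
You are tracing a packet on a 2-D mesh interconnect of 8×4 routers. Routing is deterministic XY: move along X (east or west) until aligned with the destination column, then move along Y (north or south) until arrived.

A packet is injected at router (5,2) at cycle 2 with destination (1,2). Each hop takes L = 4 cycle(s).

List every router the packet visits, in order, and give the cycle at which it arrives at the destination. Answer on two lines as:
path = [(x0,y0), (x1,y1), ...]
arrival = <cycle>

path = [(5,2), (4,2), (3,2), (2,2), (1,2)]
arrival = 18

[0] x=5 y=2 t=2
[1] x=4 y=2 t=6 →W
[2] x=3 y=2 t=10 →W
[3] x=2 y=2 t=14 →W
[4] x=1 y=2 t=18 →W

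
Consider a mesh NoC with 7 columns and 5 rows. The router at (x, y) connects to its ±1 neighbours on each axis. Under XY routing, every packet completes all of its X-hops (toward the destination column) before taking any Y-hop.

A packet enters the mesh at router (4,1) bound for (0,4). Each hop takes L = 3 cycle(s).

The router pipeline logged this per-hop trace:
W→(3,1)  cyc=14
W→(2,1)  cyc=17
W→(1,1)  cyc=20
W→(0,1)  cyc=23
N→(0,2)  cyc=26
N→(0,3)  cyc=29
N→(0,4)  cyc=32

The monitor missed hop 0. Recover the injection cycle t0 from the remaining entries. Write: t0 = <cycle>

t0 = 11

The first recorded entry is hop 1 at cycle 14.
So t0 = 14 − 1·3 = 11.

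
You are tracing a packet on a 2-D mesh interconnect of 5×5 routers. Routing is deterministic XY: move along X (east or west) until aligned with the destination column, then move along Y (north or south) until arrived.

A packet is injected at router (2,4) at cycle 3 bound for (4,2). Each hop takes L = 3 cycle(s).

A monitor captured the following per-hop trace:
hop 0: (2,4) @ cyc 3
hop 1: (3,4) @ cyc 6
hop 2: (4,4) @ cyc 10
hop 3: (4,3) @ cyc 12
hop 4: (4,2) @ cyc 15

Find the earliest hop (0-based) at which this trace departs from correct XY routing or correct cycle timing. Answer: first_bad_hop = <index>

check 1→ d=(1,0) cyc+3: ok
check 2→ d=(1,0) cyc+4: BAD: Δcyc=4≠L

first_bad_hop = 2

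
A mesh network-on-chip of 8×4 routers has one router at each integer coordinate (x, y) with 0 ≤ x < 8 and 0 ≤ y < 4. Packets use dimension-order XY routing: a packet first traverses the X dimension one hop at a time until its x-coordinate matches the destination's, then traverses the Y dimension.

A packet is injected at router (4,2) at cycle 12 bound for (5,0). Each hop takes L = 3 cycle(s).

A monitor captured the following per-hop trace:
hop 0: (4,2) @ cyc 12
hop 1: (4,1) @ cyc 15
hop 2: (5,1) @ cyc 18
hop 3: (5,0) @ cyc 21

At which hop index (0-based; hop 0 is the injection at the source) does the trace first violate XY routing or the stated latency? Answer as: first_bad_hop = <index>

check 1→ d=(0,-1) cyc+3: BAD: Y-move but x=4≠5

first_bad_hop = 1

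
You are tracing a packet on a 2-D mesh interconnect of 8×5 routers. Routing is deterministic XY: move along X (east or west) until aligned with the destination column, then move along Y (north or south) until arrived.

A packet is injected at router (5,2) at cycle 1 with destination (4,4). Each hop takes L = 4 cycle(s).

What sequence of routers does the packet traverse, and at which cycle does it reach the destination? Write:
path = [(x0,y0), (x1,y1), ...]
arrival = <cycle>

  0. router=(5,2) cycle=1 (inject)
  1. router=(4,2) cycle=5 dir=W
  2. router=(4,3) cycle=9 dir=N
  3. router=(4,4) cycle=13 dir=N

path = [(5,2), (4,2), (4,3), (4,4)]
arrival = 13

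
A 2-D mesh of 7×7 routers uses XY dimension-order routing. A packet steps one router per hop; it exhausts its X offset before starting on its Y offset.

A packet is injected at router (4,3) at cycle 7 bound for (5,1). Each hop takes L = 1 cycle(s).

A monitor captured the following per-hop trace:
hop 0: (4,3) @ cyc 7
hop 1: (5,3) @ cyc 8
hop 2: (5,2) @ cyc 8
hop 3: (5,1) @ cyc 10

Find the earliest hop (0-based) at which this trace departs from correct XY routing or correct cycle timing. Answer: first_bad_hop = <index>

hop 1: step (+1,+0), +1 cyc — ok
hop 2: step (+0,-1), +0 cyc — BAD: Δcyc=0≠L

first_bad_hop = 2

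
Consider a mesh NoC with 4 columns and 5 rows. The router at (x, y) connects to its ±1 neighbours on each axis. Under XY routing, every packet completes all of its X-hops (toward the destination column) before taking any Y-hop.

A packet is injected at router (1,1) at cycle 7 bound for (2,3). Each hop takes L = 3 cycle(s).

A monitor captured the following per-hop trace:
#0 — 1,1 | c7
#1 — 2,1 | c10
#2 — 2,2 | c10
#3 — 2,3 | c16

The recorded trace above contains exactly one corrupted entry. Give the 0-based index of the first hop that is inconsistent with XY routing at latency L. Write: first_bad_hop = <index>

check 1→ d=(1,0) cyc+3: ok
check 2→ d=(0,1) cyc+0: BAD: Δcyc=0≠L

first_bad_hop = 2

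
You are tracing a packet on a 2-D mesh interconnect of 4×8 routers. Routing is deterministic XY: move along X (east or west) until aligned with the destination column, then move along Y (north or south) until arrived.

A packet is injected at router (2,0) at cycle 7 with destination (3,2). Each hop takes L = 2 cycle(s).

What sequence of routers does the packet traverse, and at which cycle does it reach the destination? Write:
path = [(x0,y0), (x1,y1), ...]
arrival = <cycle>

path = [(2,0), (3,0), (3,1), (3,2)]
arrival = 13

[0] x=2 y=0 t=7
[1] x=3 y=0 t=9 →E
[2] x=3 y=1 t=11 →N
[3] x=3 y=2 t=13 →N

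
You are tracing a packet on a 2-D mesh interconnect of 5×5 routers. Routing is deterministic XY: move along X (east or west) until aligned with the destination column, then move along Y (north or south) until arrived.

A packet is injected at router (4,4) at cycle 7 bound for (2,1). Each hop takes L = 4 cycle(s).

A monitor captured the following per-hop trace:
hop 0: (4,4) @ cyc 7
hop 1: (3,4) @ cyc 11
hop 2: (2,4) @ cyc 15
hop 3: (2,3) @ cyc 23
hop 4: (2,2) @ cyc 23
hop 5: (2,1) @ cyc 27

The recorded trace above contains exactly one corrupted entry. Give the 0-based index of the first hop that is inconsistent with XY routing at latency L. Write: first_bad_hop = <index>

first_bad_hop = 3

hop 1: step (-1,+0), +4 cyc — ok
hop 2: step (-1,+0), +4 cyc — ok
hop 3: step (+0,-1), +8 cyc — BAD: Δcyc=8≠L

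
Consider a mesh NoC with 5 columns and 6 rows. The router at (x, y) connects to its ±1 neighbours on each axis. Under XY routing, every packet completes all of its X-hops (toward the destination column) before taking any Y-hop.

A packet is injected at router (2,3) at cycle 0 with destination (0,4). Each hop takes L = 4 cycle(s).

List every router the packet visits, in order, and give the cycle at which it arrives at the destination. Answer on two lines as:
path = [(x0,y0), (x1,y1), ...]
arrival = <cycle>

path = [(2,3), (1,3), (0,3), (0,4)]
arrival = 12

[0] x=2 y=3 t=0
[1] x=1 y=3 t=4 →W
[2] x=0 y=3 t=8 →W
[3] x=0 y=4 t=12 →N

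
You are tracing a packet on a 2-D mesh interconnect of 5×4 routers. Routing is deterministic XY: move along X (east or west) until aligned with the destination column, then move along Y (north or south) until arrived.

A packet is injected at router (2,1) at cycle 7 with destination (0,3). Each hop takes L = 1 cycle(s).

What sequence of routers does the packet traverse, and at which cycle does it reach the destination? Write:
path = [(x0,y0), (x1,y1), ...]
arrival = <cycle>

#0 — 2,1 | c7
#1 — 1,1 | c8 | W
#2 — 0,1 | c9 | W
#3 — 0,2 | c10 | N
#4 — 0,3 | c11 | N

path = [(2,1), (1,1), (0,1), (0,2), (0,3)]
arrival = 11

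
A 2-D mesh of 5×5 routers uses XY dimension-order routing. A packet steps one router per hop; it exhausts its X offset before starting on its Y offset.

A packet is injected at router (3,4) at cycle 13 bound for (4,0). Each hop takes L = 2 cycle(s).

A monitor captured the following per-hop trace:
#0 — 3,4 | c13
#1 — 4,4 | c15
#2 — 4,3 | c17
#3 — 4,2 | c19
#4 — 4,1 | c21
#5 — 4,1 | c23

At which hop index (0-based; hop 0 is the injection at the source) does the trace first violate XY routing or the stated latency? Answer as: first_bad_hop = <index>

check 1→ d=(1,0) cyc+2: ok
check 2→ d=(0,-1) cyc+2: ok
check 3→ d=(0,-1) cyc+2: ok
check 4→ d=(0,-1) cyc+2: ok
check 5→ d=(0,0) cyc+2: BAD: non-unit step

first_bad_hop = 5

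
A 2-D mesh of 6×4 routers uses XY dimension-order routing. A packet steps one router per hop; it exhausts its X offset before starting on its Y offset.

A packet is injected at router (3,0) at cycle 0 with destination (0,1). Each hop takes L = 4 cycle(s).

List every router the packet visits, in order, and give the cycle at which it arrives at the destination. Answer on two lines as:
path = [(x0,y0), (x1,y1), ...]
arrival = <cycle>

src (3,0)  cyc=0
W→(2,0)  cyc=4
W→(1,0)  cyc=8
W→(0,0)  cyc=12
N→(0,1)  cyc=16

path = [(3,0), (2,0), (1,0), (0,0), (0,1)]
arrival = 16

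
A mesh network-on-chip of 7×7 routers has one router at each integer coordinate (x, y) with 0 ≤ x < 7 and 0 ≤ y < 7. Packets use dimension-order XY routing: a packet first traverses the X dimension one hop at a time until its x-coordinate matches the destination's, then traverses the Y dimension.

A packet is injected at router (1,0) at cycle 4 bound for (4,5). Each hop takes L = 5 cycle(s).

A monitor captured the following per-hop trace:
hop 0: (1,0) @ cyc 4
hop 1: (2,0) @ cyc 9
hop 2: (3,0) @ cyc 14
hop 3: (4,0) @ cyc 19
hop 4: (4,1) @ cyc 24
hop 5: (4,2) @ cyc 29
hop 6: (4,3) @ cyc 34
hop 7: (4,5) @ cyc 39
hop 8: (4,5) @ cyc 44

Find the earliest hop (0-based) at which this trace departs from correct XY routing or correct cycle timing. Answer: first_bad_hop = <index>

hop 1: step (+1,+0), +5 cyc — ok
hop 2: step (+1,+0), +5 cyc — ok
hop 3: step (+1,+0), +5 cyc — ok
hop 4: step (+0,+1), +5 cyc — ok
hop 5: step (+0,+1), +5 cyc — ok
hop 6: step (+0,+1), +5 cyc — ok
hop 7: step (+0,+2), +5 cyc — BAD: non-unit step

first_bad_hop = 7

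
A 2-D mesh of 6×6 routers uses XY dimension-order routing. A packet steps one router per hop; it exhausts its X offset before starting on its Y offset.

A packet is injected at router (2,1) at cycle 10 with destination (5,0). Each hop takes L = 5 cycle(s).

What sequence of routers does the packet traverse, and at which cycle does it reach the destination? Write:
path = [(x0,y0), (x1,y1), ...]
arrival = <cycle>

path = [(2,1), (3,1), (4,1), (5,1), (5,0)]
arrival = 30

hop 0: (2,1) @ cyc 10
hop 1: (3,1) @ cyc 15  [E]
hop 2: (4,1) @ cyc 20  [E]
hop 3: (5,1) @ cyc 25  [E]
hop 4: (5,0) @ cyc 30  [S]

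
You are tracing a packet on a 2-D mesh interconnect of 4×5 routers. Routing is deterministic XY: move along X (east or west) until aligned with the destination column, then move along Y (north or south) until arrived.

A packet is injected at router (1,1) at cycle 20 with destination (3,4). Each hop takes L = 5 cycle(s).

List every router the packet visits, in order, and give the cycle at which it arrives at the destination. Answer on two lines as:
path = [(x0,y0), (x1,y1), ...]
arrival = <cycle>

path = [(1,1), (2,1), (3,1), (3,2), (3,3), (3,4)]
arrival = 45

hop 0: (1,1) @ cyc 20
hop 1: (2,1) @ cyc 25  [E]
hop 2: (3,1) @ cyc 30  [E]
hop 3: (3,2) @ cyc 35  [N]
hop 4: (3,3) @ cyc 40  [N]
hop 5: (3,4) @ cyc 45  [N]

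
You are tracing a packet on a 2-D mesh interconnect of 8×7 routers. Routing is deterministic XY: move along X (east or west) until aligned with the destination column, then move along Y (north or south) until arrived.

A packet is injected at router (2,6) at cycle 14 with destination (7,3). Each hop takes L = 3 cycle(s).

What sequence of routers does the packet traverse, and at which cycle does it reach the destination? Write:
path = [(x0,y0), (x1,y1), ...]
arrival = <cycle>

path = [(2,6), (3,6), (4,6), (5,6), (6,6), (7,6), (7,5), (7,4), (7,3)]
arrival = 38

hop 0: (2,6) @ cyc 14
hop 1: (3,6) @ cyc 17  [E]
hop 2: (4,6) @ cyc 20  [E]
hop 3: (5,6) @ cyc 23  [E]
hop 4: (6,6) @ cyc 26  [E]
hop 5: (7,6) @ cyc 29  [E]
hop 6: (7,5) @ cyc 32  [S]
hop 7: (7,4) @ cyc 35  [S]
hop 8: (7,3) @ cyc 38  [S]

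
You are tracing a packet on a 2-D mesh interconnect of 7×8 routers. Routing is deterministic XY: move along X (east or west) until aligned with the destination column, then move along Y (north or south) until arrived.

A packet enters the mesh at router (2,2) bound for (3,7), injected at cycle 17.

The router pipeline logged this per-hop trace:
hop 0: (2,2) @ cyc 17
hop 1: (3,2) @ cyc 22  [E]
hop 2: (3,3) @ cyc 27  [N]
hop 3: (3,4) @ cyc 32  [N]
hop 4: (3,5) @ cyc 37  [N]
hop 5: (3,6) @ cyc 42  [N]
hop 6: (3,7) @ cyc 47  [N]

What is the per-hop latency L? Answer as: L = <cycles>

Between hops 0 and 1 the cycle counter advances 22 − 17 = 5.
One hop costs L cycles, so L = 5.

L = 5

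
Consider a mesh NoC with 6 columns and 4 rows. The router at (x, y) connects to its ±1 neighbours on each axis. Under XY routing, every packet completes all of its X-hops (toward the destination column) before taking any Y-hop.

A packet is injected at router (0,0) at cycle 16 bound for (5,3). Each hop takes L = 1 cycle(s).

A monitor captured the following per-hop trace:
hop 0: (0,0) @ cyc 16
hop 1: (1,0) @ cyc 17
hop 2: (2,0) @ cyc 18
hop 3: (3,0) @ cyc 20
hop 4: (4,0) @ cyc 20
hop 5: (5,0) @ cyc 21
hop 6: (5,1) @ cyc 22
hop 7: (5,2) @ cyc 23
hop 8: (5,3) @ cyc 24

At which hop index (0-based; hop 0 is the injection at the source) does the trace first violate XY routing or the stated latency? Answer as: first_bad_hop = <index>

first_bad_hop = 3

check 1→ d=(1,0) cyc+1: ok
check 2→ d=(1,0) cyc+1: ok
check 3→ d=(1,0) cyc+2: BAD: Δcyc=2≠L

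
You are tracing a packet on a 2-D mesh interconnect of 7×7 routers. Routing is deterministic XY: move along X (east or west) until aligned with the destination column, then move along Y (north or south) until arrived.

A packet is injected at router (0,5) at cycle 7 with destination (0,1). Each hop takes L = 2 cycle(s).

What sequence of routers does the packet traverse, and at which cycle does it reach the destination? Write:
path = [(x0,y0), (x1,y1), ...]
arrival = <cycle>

path = [(0,5), (0,4), (0,3), (0,2), (0,1)]
arrival = 15

hop 0: (0,5) @ cyc 7
hop 1: (0,4) @ cyc 9  [S]
hop 2: (0,3) @ cyc 11  [S]
hop 3: (0,2) @ cyc 13  [S]
hop 4: (0,1) @ cyc 15  [S]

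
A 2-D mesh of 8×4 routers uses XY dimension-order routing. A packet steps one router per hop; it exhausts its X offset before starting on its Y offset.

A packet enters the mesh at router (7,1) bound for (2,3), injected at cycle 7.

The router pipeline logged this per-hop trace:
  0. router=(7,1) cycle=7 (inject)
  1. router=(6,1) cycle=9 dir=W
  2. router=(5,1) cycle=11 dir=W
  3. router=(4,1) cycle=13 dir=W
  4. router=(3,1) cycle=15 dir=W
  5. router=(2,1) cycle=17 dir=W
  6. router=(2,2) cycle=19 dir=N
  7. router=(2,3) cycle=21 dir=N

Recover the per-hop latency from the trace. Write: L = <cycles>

From hop 0 (7) to hop 1 (9): +2 cycles.
Each hop adds L, hence L = 2.

L = 2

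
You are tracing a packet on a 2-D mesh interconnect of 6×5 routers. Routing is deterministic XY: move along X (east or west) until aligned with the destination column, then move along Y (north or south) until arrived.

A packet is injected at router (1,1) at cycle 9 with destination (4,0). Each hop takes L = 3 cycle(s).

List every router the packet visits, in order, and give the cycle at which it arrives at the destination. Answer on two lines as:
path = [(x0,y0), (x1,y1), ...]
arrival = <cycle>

#0 — 1,1 | c9
#1 — 2,1 | c12 | E
#2 — 3,1 | c15 | E
#3 — 4,1 | c18 | E
#4 — 4,0 | c21 | S

path = [(1,1), (2,1), (3,1), (4,1), (4,0)]
arrival = 21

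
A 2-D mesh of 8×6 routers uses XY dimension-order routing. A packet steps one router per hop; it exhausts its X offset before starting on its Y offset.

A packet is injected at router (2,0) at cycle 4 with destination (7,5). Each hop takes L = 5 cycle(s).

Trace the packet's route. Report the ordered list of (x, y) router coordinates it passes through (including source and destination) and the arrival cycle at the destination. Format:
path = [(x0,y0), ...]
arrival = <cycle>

path = [(2,0), (3,0), (4,0), (5,0), (6,0), (7,0), (7,1), (7,2), (7,3), (7,4), (7,5)]
arrival = 54

[0] x=2 y=0 t=4
[1] x=3 y=0 t=9 →E
[2] x=4 y=0 t=14 →E
[3] x=5 y=0 t=19 →E
[4] x=6 y=0 t=24 →E
[5] x=7 y=0 t=29 →E
[6] x=7 y=1 t=34 →N
[7] x=7 y=2 t=39 →N
[8] x=7 y=3 t=44 →N
[9] x=7 y=4 t=49 →N
[10] x=7 y=5 t=54 →N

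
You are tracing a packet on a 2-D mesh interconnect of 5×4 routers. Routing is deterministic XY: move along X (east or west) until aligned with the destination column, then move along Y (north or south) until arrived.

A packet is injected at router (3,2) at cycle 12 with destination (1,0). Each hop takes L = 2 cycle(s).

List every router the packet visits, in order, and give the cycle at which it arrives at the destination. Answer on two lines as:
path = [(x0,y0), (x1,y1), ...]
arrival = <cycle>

path = [(3,2), (2,2), (1,2), (1,1), (1,0)]
arrival = 20

src (3,2)  cyc=12
W→(2,2)  cyc=14
W→(1,2)  cyc=16
S→(1,1)  cyc=18
S→(1,0)  cyc=20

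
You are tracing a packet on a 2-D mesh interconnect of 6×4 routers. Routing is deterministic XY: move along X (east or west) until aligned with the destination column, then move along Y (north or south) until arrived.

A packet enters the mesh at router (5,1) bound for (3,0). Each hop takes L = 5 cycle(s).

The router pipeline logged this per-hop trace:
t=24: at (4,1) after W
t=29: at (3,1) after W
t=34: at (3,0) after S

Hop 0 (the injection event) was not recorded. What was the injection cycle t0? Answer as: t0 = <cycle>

t0 = 19

At hop 1 the cycle is 24; in general cyc_k = t0 + kL.
So t0 = 24 − 1·5 = 19.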